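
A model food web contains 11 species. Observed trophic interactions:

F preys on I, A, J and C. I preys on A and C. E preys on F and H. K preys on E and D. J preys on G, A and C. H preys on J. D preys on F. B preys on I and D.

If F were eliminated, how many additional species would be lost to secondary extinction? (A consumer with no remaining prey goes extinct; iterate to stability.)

Remove F.
Round 1: D (all prey gone) → extinct.
No further losses. Total secondary extinctions: 1.

1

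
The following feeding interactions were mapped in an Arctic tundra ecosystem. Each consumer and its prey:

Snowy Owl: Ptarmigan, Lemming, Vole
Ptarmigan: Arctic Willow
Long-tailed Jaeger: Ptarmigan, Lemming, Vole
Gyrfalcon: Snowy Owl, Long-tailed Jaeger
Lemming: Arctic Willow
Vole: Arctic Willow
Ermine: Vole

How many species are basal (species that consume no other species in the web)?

1

Basal species (no prey listed): Arctic Willow.
Count: 1.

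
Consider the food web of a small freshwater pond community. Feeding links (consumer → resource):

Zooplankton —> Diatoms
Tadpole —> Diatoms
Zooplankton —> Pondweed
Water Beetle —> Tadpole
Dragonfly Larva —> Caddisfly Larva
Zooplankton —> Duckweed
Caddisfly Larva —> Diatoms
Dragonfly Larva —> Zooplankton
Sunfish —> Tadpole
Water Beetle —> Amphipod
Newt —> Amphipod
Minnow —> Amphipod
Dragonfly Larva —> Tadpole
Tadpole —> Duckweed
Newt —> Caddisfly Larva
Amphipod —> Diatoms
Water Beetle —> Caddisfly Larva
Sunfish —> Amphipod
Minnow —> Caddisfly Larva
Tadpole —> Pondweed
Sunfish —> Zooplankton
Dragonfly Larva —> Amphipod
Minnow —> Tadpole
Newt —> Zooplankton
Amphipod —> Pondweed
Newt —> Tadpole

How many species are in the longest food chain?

3 species

One longest chain: Duckweed → Zooplankton → Sunfish.
It has 3 species and 2 links.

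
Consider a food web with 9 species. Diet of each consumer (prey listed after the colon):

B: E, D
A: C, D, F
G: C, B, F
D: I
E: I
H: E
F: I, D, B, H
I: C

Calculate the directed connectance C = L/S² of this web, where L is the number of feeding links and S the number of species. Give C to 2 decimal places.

C = 0.20

The web has S = 9 species and L = 16 feeding links.
C = L / S² = 16 / 81 = 0.1975 ≈ 0.20.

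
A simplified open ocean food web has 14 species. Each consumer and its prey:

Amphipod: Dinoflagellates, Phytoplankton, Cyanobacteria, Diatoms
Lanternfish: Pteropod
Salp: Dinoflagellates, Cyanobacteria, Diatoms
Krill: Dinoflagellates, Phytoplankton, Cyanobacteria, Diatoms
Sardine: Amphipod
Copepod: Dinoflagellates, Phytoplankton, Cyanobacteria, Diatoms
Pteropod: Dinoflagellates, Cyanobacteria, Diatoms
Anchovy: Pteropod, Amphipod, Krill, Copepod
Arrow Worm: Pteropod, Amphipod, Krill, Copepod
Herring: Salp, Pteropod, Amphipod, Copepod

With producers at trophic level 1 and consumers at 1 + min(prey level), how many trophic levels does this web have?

Producers (level 1): Dinoflagellates, Phytoplankton, Cyanobacteria, Diatoms.
Following each consumer down to its lowest-level prey: Dinoflagellates → Amphipod → Sardine (levels 1 through 3).
All prey of Sardine (Amphipod 2) are at level 2 or above, so Sardine is at level 1 + 2 = 3.
Every consumer has at least one prey at level 2 or below, so none exceeds level 3.

3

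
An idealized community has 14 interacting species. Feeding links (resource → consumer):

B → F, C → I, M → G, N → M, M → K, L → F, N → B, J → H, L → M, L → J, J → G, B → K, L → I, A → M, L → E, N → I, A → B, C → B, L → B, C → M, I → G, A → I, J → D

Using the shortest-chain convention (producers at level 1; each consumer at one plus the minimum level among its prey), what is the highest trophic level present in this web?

Producers (level 1): A, C, L, N.
Following each consumer down to its lowest-level prey: A → I → G (levels 1 through 3).
All prey of G (I 2, J 2, M 2) are at level 2 or above, so G is at level 1 + 2 = 3.
Every consumer has at least one prey at level 2 or below, so none exceeds level 3.

3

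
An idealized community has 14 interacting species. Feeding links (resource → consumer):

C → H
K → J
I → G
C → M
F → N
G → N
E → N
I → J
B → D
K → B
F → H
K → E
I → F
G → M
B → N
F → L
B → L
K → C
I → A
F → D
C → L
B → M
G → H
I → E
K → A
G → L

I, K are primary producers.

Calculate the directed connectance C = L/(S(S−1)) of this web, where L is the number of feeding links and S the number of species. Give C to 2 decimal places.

C = 0.14

The web has S = 14 species and L = 26 feeding links.
C = L / (S(S−1)) = 26 / 182 = 0.1429 ≈ 0.14.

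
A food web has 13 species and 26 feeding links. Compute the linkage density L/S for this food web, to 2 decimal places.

There are L = 26 links among S = 13 species.
L/S = 26/13 = 2.0000 ≈ 2.00.

L/S = 2.00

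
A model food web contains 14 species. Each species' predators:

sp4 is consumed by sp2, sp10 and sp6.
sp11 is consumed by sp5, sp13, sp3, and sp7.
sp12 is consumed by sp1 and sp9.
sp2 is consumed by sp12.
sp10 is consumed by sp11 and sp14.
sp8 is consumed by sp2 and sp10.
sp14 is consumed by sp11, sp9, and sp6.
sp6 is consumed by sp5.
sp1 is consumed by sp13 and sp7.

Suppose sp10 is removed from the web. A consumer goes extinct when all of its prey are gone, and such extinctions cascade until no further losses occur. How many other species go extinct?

3

Remove sp10.
Round 1: sp14 (all prey gone) → extinct.
Round 2: sp11 (all prey gone) → extinct.
Round 3: sp3 (all prey gone) → extinct.
No further losses. Total secondary extinctions: 3.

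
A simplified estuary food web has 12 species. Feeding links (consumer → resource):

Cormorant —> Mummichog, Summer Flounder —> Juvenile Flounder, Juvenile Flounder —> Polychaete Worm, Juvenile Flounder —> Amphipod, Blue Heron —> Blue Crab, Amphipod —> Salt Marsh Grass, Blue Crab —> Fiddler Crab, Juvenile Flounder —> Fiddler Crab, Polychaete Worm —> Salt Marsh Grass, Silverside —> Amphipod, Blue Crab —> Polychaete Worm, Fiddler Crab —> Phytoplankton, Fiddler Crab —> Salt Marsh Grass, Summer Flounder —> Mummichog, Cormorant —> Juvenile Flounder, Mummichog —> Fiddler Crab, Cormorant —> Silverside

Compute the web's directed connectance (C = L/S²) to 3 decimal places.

The web has S = 12 species and L = 17 feeding links.
C = L / S² = 17 / 144 = 0.1181 ≈ 0.118.

C = 0.118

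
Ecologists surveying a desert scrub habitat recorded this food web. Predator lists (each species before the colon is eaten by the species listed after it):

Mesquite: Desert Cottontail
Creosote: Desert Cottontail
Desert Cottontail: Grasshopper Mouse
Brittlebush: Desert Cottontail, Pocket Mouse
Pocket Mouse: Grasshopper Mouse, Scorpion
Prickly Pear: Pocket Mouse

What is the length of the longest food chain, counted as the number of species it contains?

3 species

One longest chain: Creosote → Desert Cottontail → Grasshopper Mouse.
It has 3 species and 2 links.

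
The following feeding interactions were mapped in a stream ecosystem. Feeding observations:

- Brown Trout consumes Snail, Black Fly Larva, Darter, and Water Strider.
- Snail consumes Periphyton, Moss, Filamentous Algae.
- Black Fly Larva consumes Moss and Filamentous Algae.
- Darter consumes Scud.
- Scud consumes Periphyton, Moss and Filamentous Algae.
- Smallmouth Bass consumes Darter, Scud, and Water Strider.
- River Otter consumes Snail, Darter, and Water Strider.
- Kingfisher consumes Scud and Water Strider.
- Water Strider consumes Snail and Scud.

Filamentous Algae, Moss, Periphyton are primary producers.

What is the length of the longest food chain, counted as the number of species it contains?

4 species

One longest chain: Filamentous Algae → Snail → Water Strider → River Otter.
It has 4 species and 3 links.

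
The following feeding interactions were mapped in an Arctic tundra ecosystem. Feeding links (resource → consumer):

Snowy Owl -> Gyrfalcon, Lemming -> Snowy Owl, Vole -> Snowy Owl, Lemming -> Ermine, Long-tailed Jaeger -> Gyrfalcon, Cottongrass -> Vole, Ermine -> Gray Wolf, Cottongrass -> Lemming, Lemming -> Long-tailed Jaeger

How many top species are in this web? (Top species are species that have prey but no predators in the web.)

Top species (has prey, but nothing eats it): Gyrfalcon, Gray Wolf.
Count: 2.

2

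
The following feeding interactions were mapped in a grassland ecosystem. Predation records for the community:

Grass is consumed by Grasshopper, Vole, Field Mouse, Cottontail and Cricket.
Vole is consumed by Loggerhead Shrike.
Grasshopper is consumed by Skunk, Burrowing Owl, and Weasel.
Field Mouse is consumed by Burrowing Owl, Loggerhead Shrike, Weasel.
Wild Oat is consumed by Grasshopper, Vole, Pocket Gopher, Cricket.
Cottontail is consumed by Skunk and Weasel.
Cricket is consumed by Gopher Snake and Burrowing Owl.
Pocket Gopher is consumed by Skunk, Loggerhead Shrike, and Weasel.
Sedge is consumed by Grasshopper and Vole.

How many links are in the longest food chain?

One longest chain: Wild Oat → Pocket Gopher → Loggerhead Shrike.
It has 3 species and 2 links.

2 links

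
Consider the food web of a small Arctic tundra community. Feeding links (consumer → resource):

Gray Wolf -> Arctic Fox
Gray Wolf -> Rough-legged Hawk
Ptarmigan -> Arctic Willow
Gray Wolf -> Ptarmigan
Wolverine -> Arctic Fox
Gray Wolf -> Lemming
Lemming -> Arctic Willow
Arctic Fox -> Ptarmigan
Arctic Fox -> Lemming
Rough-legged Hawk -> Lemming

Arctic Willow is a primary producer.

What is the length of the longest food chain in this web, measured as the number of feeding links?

3 links

One longest chain: Arctic Willow → Ptarmigan → Arctic Fox → Gray Wolf.
It has 4 species and 3 links.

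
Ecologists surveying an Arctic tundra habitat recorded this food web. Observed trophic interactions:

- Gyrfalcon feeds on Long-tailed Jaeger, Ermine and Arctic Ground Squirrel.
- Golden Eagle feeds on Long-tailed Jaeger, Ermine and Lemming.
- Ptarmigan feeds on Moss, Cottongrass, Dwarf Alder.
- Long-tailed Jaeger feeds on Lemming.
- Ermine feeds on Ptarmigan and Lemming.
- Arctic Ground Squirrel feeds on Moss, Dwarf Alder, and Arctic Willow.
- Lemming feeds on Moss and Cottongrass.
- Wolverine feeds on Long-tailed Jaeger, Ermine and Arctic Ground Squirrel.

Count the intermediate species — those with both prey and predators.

5

Intermediate species (has both prey and predators): Lemming, Ptarmigan, Arctic Ground Squirrel, Ermine, Long-tailed Jaeger.
Count: 5.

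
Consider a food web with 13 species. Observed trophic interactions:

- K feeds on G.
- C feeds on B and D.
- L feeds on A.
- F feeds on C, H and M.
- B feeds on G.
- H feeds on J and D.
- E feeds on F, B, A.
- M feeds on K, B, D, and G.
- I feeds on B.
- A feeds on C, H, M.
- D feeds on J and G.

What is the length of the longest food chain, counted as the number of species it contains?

One longest chain: J → D → H → A → L.
It has 5 species and 4 links.

5 species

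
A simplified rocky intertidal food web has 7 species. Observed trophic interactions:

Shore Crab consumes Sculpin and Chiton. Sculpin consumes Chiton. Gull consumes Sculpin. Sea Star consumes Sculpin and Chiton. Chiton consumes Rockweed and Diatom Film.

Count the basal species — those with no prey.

2

Basal species (no prey listed): Rockweed, Diatom Film.
Count: 2.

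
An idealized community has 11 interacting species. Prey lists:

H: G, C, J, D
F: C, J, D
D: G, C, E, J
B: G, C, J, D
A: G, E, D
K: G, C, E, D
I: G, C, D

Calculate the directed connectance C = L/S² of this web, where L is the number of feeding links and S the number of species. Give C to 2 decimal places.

The web has S = 11 species and L = 25 feeding links.
C = L / S² = 25 / 121 = 0.2066 ≈ 0.21.

C = 0.21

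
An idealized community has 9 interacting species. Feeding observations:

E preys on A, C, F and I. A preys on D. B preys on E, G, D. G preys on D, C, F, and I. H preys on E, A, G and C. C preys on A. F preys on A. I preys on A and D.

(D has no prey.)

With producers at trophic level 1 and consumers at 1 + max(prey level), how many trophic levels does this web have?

5

Producers (level 1): D.
D → A → C → G → B gives B level 5.
No species has a prey at level 5, so no species reaches level 6.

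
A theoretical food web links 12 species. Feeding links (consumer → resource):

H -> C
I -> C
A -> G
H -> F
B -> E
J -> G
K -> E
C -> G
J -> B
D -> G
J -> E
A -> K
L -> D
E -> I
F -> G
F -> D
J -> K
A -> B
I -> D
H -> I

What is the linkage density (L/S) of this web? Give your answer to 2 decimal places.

L/S = 1.67

There are L = 20 links among S = 12 species.
L/S = 20/12 = 1.6667 ≈ 1.67.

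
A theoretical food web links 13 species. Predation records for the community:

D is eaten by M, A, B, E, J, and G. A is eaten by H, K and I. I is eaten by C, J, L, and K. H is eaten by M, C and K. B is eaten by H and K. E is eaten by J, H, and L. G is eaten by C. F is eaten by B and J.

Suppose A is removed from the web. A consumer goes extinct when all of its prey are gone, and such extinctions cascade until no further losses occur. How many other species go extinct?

1

Remove A.
Round 1: I (all prey gone) → extinct.
No further losses. Total secondary extinctions: 1.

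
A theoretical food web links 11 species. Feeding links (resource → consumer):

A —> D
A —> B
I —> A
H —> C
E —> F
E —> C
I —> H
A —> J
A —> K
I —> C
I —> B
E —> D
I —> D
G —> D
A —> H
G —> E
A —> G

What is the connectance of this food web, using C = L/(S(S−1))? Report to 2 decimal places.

The web has S = 11 species and L = 17 feeding links.
C = L / (S(S−1)) = 17 / 110 = 0.1545 ≈ 0.15.

C = 0.15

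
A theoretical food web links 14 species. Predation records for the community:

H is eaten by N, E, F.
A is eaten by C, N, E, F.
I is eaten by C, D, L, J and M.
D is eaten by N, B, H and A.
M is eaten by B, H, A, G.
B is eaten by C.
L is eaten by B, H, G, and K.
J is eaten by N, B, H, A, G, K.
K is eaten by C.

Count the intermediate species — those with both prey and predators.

Intermediate species (has both prey and predators): M, J, L, D, A, B, K, H.
Count: 8.

8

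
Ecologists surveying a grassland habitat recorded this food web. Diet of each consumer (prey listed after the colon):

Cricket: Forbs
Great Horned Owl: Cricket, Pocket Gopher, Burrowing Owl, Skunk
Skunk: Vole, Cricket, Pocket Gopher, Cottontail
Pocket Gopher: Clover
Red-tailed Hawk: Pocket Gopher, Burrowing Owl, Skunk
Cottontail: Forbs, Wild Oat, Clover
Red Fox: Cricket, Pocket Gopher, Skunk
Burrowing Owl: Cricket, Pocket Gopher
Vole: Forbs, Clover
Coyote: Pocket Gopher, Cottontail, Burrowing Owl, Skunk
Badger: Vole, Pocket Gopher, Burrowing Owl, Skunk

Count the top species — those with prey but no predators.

Top species (has prey, but nothing eats it): Red-tailed Hawk, Badger, Coyote, Red Fox, Great Horned Owl.
Count: 5.

5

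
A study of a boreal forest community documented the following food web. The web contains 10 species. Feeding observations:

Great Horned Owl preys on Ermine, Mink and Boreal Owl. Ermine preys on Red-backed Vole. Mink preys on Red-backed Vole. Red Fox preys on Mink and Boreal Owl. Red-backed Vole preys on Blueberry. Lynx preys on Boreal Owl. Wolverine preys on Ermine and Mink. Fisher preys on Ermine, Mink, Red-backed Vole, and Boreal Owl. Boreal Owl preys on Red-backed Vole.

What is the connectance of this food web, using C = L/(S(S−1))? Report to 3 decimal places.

The web has S = 10 species and L = 16 feeding links.
C = L / (S(S−1)) = 16 / 90 = 0.1778 ≈ 0.178.

C = 0.178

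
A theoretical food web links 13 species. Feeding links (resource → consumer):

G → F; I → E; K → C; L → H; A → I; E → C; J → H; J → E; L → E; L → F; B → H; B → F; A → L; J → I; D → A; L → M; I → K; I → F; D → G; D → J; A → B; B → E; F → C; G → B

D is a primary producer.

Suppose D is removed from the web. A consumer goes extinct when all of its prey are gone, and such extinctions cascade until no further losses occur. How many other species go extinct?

12

Remove D.
Round 1: G (all prey gone), A (all prey gone), J (all prey gone) → extinct.
Round 2: B (all prey gone), I (all prey gone), L (all prey gone) → extinct.
Round 3: H (all prey gone), E (all prey gone), F (all prey gone), K (all prey gone), M (all prey gone) → extinct.
Round 4: C (all prey gone) → extinct.
No further losses. Total secondary extinctions: 12.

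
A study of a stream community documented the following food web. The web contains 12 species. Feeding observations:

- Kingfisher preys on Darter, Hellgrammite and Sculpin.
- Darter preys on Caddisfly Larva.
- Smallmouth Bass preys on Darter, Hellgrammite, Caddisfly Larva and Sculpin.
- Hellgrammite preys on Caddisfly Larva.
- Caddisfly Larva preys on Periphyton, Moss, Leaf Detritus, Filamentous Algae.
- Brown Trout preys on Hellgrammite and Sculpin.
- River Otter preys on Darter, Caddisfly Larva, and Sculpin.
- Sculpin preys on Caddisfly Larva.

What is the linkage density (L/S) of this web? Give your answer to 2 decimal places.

There are L = 19 links among S = 12 species.
L/S = 19/12 = 1.5833 ≈ 1.58.

L/S = 1.58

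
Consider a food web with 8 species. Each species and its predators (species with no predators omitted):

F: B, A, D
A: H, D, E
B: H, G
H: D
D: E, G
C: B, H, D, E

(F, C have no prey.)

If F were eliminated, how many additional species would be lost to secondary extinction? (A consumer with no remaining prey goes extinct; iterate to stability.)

1

Remove F.
Round 1: A (all prey gone) → extinct.
No further losses. Total secondary extinctions: 1.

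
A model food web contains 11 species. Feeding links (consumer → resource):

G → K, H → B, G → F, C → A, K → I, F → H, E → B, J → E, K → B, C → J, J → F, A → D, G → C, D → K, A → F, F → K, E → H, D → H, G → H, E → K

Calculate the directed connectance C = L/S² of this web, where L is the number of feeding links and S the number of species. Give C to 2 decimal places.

The web has S = 11 species and L = 20 feeding links.
C = L / S² = 20 / 121 = 0.1653 ≈ 0.17.

C = 0.17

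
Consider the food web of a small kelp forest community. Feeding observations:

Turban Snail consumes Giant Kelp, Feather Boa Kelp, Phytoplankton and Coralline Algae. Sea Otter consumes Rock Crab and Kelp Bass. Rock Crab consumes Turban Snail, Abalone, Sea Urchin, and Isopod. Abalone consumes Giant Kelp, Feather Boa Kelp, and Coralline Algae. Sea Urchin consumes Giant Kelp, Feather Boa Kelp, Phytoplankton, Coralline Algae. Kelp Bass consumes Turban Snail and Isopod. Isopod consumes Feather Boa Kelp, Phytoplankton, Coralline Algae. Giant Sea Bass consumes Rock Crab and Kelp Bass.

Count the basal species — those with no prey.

4

Basal species (no prey listed): Feather Boa Kelp, Giant Kelp, Phytoplankton, Coralline Algae.
Count: 4.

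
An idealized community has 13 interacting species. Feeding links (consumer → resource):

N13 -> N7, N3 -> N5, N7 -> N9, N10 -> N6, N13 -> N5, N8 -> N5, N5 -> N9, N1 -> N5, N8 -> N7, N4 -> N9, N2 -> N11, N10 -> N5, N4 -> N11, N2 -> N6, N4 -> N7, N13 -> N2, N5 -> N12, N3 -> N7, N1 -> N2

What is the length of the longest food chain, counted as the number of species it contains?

3 species

One longest chain: N9 → N7 → N13.
It has 3 species and 2 links.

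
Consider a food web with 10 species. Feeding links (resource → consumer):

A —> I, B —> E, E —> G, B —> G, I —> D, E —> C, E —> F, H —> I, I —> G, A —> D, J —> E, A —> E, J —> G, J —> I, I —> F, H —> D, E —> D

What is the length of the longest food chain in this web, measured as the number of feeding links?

2 links

One longest chain: H → I → D.
It has 3 species and 2 links.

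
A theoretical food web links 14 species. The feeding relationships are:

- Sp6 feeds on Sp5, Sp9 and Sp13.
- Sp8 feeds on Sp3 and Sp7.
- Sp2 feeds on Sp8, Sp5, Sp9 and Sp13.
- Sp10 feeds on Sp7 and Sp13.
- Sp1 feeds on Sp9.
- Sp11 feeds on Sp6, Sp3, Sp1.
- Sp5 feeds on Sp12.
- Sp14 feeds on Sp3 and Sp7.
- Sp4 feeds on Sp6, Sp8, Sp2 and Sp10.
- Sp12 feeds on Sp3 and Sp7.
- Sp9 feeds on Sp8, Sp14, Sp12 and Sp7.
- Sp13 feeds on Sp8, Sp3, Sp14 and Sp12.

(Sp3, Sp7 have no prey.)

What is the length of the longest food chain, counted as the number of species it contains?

5 species

One longest chain: Sp3 → Sp12 → Sp9 → Sp1 → Sp11.
It has 5 species and 4 links.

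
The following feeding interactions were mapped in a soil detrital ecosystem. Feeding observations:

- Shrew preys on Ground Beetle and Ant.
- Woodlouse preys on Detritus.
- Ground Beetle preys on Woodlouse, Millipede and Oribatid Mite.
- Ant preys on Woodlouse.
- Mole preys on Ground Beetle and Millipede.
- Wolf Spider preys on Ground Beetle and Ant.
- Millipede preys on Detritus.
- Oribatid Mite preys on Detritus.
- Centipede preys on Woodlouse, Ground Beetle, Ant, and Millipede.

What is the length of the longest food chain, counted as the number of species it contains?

One longest chain: Detritus → Woodlouse → Ant → Centipede.
It has 4 species and 3 links.

4 species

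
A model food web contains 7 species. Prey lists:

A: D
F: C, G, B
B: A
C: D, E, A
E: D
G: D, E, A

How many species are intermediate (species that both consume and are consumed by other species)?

5

Intermediate species (has both prey and predators): E, A, C, G, B.
Count: 5.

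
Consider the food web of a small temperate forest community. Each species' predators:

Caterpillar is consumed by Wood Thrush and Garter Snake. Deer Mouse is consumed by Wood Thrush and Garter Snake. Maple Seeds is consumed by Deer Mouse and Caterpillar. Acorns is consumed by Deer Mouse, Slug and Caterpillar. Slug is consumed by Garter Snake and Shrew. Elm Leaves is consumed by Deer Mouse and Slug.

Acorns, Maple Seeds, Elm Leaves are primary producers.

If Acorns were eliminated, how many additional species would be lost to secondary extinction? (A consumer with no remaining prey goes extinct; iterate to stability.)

Remove Acorns.
Every predator of it retains at least one other prey: Deer Mouse still has Maple Seeds, Elm Leaves; Slug still has Elm Leaves; Caterpillar still has Maple Seeds.
No consumer loses all prey, so no secondary extinctions occur.

0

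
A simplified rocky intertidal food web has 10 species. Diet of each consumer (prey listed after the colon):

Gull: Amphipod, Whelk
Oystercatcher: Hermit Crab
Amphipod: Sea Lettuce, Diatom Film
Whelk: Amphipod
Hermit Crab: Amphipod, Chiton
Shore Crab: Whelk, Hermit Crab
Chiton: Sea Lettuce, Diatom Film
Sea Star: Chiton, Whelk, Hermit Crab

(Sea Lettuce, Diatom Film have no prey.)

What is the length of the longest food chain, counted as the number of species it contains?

4 species

One longest chain: Sea Lettuce → Amphipod → Whelk → Sea Star.
It has 4 species and 3 links.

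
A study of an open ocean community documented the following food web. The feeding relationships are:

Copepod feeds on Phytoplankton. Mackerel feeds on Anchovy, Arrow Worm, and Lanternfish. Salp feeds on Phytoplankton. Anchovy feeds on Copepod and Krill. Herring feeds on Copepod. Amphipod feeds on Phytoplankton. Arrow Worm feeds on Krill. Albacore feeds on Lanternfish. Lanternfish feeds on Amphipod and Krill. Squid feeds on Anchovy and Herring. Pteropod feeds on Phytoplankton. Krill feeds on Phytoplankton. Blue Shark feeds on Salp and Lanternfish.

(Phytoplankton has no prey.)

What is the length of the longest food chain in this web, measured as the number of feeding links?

One longest chain: Phytoplankton → Amphipod → Lanternfish → Albacore.
It has 4 species and 3 links.

3 links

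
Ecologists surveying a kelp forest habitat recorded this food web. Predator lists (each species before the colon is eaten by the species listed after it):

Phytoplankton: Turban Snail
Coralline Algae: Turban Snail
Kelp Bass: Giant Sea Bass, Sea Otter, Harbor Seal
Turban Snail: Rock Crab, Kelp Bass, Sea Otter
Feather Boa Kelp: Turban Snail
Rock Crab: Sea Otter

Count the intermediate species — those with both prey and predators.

Intermediate species (has both prey and predators): Turban Snail, Rock Crab, Kelp Bass.
Count: 3.

3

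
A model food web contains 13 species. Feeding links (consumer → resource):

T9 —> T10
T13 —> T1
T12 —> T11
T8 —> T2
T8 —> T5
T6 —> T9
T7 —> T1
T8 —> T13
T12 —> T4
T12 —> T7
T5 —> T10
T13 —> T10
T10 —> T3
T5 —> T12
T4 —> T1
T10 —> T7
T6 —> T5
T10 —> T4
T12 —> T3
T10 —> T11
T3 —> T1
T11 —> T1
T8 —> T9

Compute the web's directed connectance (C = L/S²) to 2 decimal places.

C = 0.14

The web has S = 13 species and L = 23 feeding links.
C = L / S² = 23 / 169 = 0.1361 ≈ 0.14.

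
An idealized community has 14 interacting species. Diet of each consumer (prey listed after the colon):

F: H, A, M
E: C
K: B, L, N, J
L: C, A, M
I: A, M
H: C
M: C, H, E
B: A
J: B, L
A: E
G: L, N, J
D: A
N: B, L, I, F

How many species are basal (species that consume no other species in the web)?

Basal species (no prey listed): C.
Count: 1.

1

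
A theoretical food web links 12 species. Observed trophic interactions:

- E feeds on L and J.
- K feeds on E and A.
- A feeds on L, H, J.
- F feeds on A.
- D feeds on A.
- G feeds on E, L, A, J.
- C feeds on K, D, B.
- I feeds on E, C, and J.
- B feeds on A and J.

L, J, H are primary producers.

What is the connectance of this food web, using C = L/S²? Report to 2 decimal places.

C = 0.15

The web has S = 12 species and L = 21 feeding links.
C = L / S² = 21 / 144 = 0.1458 ≈ 0.15.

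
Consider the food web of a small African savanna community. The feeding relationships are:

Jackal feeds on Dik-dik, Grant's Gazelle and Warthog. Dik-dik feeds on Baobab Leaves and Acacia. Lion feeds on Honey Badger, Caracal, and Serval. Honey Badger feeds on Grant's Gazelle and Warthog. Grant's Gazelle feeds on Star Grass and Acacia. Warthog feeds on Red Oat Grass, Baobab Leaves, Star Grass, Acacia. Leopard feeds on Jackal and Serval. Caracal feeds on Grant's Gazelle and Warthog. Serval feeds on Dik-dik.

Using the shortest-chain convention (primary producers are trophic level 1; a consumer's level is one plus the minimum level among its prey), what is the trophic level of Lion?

Star Grass is a producer → level 1.
Grant's Gazelle eats Star Grass → level 2.
Caracal eats Grant's Gazelle → level 3.
Lion eats Caracal → level 4.
No prey of Lion is below level 3, so 4 is the minimum.

Trophic level 4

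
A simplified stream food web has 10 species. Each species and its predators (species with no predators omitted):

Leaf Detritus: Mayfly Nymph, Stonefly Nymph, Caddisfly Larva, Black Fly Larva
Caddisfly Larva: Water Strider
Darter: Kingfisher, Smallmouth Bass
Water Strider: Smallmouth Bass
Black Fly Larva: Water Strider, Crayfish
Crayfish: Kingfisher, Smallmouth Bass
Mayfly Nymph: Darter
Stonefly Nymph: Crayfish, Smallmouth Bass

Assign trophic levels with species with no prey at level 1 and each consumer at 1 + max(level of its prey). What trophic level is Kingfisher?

Leaf Detritus has no prey (basal) → level 1.
Mayfly Nymph eats Leaf Detritus → level 2.
Darter eats Mayfly Nymph → level 3.
Kingfisher eats Darter (level 3); other prey at levels: Crayfish 3 → level 4.

Trophic level 4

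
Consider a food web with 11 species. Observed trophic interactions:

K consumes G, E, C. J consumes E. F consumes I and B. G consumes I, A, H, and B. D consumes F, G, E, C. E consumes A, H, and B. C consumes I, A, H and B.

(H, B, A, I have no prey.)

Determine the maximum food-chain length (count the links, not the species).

2 links

One longest chain: H → E → K.
It has 3 species and 2 links.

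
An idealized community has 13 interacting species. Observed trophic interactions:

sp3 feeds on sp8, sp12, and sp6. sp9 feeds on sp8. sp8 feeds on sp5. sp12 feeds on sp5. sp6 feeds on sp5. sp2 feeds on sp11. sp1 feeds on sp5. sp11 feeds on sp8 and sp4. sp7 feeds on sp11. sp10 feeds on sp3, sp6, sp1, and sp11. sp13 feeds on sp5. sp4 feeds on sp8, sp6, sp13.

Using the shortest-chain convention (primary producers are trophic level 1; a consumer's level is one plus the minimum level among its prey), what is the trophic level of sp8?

Trophic level 2

sp5 is a producer → level 1.
sp8 eats sp5 → level 2.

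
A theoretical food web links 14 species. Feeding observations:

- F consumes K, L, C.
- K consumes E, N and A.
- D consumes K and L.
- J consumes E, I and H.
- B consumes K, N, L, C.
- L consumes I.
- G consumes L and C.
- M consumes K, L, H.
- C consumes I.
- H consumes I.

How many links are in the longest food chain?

One longest chain: A → K → D.
It has 3 species and 2 links.

2 links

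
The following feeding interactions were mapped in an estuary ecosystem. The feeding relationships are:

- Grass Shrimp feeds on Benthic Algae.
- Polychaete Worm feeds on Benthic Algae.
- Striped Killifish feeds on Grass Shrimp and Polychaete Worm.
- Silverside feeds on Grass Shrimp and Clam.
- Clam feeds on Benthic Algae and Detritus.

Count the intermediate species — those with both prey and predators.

Intermediate species (has both prey and predators): Polychaete Worm, Clam, Grass Shrimp.
Count: 3.

3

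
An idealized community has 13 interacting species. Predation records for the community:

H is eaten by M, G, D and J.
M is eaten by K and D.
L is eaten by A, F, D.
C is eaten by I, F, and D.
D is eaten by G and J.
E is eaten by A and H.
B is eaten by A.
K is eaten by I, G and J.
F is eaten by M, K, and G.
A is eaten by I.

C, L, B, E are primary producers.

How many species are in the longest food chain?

5 species

One longest chain: E → H → M → K → I.
It has 5 species and 4 links.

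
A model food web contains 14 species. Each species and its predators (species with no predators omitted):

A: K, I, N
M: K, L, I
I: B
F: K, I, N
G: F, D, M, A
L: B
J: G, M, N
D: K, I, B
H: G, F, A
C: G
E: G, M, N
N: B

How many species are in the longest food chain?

One longest chain: E → G → M → L → B.
It has 5 species and 4 links.

5 species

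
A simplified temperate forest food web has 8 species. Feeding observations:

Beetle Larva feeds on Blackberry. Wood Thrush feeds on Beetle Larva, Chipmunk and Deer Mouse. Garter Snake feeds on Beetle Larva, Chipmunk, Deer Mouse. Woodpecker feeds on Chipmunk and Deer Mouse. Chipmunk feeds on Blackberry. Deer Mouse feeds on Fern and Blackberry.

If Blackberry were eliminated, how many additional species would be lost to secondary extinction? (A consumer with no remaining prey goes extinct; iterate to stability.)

Remove Blackberry.
Round 1: Beetle Larva (all prey gone), Chipmunk (all prey gone) → extinct.
No further losses. Total secondary extinctions: 2.

2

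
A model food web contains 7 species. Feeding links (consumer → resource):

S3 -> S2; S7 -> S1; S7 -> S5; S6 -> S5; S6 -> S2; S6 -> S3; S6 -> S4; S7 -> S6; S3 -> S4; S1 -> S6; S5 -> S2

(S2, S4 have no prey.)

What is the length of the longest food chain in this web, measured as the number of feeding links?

One longest chain: S2 → S5 → S6 → S1 → S7.
It has 5 species and 4 links.

4 links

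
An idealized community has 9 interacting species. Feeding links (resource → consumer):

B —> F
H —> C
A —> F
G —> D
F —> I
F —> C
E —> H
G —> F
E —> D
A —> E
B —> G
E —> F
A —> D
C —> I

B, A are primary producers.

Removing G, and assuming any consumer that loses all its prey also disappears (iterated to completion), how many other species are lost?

Remove G.
Every predator of it retains at least one other prey: F still has B, A, E; D still has A, E.
No consumer loses all prey, so no secondary extinctions occur.

0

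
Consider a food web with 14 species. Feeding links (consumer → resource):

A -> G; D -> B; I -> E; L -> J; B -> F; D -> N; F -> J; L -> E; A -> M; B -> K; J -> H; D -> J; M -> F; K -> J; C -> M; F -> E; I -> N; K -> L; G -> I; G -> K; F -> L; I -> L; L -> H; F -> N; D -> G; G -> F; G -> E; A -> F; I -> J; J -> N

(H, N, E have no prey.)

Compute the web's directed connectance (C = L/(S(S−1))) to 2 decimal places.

The web has S = 14 species and L = 30 feeding links.
C = L / (S(S−1)) = 30 / 182 = 0.1648 ≈ 0.16.

C = 0.16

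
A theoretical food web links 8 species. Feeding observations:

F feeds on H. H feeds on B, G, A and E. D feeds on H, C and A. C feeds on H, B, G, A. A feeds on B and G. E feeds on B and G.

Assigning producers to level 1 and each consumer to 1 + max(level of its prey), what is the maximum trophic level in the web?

5

Producers (level 1): G, B.
G → A → H → C → D gives D level 5.
No species has a prey at level 5, so no species reaches level 6.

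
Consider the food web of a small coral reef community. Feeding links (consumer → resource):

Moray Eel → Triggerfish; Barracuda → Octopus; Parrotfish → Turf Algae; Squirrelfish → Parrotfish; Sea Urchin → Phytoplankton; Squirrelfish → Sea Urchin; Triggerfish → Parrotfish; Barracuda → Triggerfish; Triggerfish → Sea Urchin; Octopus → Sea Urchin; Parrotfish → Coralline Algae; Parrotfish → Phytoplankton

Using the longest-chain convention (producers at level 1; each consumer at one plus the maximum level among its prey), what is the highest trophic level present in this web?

4

Producers (level 1): Phytoplankton, Turf Algae, Coralline Algae.
Phytoplankton → Parrotfish → Triggerfish → Moray Eel gives Moray Eel level 4.
No species has a prey at level 4, so no species reaches level 5.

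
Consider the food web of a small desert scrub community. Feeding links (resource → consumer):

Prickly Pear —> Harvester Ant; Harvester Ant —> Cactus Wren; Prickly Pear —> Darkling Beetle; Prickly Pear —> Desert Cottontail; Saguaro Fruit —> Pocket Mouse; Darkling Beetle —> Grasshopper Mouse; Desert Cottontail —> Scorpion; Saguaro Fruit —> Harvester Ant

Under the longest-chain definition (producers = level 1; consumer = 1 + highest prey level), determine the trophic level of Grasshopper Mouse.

Trophic level 3

Prickly Pear is a producer → level 1.
Darkling Beetle eats Prickly Pear → level 2.
Grasshopper Mouse eats Darkling Beetle → level 3.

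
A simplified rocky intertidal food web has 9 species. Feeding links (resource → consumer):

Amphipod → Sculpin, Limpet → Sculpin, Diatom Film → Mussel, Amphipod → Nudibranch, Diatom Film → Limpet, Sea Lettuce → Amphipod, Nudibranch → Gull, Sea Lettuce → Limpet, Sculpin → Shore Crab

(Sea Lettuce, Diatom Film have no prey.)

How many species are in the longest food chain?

4 species

One longest chain: Sea Lettuce → Amphipod → Sculpin → Shore Crab.
It has 4 species and 3 links.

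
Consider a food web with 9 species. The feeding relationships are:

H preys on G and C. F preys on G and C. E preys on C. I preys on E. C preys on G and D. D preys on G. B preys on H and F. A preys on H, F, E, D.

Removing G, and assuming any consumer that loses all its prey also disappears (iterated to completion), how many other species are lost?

8

Remove G.
Round 1: D (all prey gone) → extinct.
Round 2: C (all prey gone) → extinct.
Round 3: F (all prey gone), H (all prey gone), E (all prey gone) → extinct.
Round 4: A (all prey gone), B (all prey gone), I (all prey gone) → extinct.
No further losses. Total secondary extinctions: 8.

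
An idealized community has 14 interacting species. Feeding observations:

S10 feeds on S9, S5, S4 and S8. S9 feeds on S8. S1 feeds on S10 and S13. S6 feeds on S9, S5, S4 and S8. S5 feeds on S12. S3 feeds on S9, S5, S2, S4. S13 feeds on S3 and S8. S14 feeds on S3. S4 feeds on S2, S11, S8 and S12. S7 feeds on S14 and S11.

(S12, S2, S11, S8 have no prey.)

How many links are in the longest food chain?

One longest chain: S12 → S5 → S3 → S14 → S7.
It has 5 species and 4 links.

4 links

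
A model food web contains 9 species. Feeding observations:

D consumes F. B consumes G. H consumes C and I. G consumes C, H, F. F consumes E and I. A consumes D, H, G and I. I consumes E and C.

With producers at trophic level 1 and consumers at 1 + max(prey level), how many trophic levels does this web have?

Producers (level 1): E, C.
E → I → H → G → B gives B level 5.
No species has a prey at level 5, so no species reaches level 6.

5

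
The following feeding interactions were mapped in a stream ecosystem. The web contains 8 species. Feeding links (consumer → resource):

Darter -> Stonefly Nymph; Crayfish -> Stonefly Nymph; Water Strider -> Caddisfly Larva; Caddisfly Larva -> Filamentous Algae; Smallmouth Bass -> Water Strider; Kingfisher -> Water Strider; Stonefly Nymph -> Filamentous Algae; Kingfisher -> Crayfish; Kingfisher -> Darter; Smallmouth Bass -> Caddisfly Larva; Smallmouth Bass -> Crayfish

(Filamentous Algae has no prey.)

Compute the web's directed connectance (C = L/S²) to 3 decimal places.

C = 0.172

The web has S = 8 species and L = 11 feeding links.
C = L / S² = 11 / 64 = 0.1719 ≈ 0.172.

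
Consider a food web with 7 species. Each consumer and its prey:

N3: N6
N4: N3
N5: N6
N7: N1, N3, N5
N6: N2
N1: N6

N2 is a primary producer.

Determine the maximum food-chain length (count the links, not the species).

3 links

One longest chain: N2 → N6 → N3 → N4.
It has 4 species and 3 links.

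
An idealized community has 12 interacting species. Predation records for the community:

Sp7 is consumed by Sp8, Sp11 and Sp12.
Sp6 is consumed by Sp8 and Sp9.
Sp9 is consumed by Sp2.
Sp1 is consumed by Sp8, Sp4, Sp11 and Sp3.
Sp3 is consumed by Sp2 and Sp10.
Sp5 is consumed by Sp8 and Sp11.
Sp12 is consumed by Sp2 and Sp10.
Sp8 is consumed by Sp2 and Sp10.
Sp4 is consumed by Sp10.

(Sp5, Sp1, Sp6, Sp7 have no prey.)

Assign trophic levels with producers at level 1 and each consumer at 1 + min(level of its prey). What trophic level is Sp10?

Sp7 is a producer → level 1.
Sp12 eats Sp7 → level 2.
Sp10 eats Sp12 → level 3.
No prey of Sp10 is below level 2, so 3 is the minimum.

Trophic level 3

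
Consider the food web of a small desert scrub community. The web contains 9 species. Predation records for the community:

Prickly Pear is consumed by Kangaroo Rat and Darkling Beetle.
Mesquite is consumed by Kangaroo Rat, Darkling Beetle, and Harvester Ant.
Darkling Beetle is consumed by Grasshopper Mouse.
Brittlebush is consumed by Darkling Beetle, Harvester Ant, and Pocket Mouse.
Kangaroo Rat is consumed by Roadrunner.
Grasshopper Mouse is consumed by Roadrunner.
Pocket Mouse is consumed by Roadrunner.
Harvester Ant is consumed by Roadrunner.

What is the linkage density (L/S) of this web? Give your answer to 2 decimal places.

There are L = 13 links among S = 9 species.
L/S = 13/9 = 1.4444 ≈ 1.44.

L/S = 1.44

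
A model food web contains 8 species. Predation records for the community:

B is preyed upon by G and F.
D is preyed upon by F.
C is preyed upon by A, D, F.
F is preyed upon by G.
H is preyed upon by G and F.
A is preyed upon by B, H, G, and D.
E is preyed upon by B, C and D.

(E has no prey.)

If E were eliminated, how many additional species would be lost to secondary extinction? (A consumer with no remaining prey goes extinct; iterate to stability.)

7

Remove E.
Round 1: C (all prey gone) → extinct.
Round 2: A (all prey gone) → extinct.
Round 3: B (all prey gone), H (all prey gone), D (all prey gone) → extinct.
Round 4: F (all prey gone) → extinct.
Round 5: G (all prey gone) → extinct.
No further losses. Total secondary extinctions: 7.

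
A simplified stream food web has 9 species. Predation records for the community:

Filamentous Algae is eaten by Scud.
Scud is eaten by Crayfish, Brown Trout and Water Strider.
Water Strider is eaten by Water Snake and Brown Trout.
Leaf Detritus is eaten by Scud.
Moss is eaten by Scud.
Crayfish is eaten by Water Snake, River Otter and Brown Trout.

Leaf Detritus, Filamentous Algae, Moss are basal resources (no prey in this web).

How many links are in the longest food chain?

3 links

One longest chain: Leaf Detritus → Scud → Water Strider → Brown Trout.
It has 4 species and 3 links.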